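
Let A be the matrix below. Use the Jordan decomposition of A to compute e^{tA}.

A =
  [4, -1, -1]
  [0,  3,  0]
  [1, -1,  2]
e^{tA} =
  [t*exp(3*t) + exp(3*t), -t*exp(3*t), -t*exp(3*t)]
  [0, exp(3*t), 0]
  [t*exp(3*t), -t*exp(3*t), -t*exp(3*t) + exp(3*t)]

Strategy: write A = P · J · P⁻¹ where J is a Jordan canonical form, so e^{tA} = P · e^{tJ} · P⁻¹, and e^{tJ} can be computed block-by-block.

A has Jordan form
J =
  [3, 1, 0]
  [0, 3, 0]
  [0, 0, 3]
(up to reordering of blocks).

Per-block formulas:
  For a 2×2 Jordan block J_2(3): exp(t · J_2(3)) = e^(3t)·(I + t·N), where N is the 2×2 nilpotent shift.
  For a 1×1 block at λ = 3: exp(t · [3]) = [e^(3t)].

After assembling e^{tJ} and conjugating by P, we get:

e^{tA} =
  [t*exp(3*t) + exp(3*t), -t*exp(3*t), -t*exp(3*t)]
  [0, exp(3*t), 0]
  [t*exp(3*t), -t*exp(3*t), -t*exp(3*t) + exp(3*t)]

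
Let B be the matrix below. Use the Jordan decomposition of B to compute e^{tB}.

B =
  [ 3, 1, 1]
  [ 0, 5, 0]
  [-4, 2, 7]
e^{tB} =
  [-2*t*exp(5*t) + exp(5*t), t*exp(5*t), t*exp(5*t)]
  [0, exp(5*t), 0]
  [-4*t*exp(5*t), 2*t*exp(5*t), 2*t*exp(5*t) + exp(5*t)]

Strategy: write B = P · J · P⁻¹ where J is a Jordan canonical form, so e^{tB} = P · e^{tJ} · P⁻¹, and e^{tJ} can be computed block-by-block.

B has Jordan form
J =
  [5, 1, 0]
  [0, 5, 0]
  [0, 0, 5]
(up to reordering of blocks).

Per-block formulas:
  For a 2×2 Jordan block J_2(5): exp(t · J_2(5)) = e^(5t)·(I + t·N), where N is the 2×2 nilpotent shift.
  For a 1×1 block at λ = 5: exp(t · [5]) = [e^(5t)].

After assembling e^{tJ} and conjugating by P, we get:

e^{tB} =
  [-2*t*exp(5*t) + exp(5*t), t*exp(5*t), t*exp(5*t)]
  [0, exp(5*t), 0]
  [-4*t*exp(5*t), 2*t*exp(5*t), 2*t*exp(5*t) + exp(5*t)]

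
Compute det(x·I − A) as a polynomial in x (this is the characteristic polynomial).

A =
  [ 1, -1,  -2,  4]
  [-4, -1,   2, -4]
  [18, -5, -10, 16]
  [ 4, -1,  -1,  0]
x^4 + 10*x^3 + 37*x^2 + 60*x + 36

Expanding det(x·I − A) (e.g. by cofactor expansion or by noting that A is similar to its Jordan form J, which has the same characteristic polynomial as A) gives
  χ_A(x) = x^4 + 10*x^3 + 37*x^2 + 60*x + 36
which factors as (x + 2)^2*(x + 3)^2. The eigenvalues (with algebraic multiplicities) are λ = -3 with multiplicity 2, λ = -2 with multiplicity 2.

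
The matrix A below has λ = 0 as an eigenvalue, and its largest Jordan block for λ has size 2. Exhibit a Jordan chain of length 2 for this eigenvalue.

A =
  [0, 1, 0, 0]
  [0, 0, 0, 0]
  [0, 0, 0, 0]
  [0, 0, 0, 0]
A Jordan chain for λ = 0 of length 2:
v_1 = (1, 0, 0, 0)ᵀ
v_2 = (0, 1, 0, 0)ᵀ

Let N = A − (0)·I. We want v_2 with N^2 v_2 = 0 but N^1 v_2 ≠ 0; then v_{j-1} := N · v_j for j = 2, …, 2.

Pick v_2 = (0, 1, 0, 0)ᵀ.
Then v_1 = N · v_2 = (1, 0, 0, 0)ᵀ.

Sanity check: (A − (0)·I) v_1 = (0, 0, 0, 0)ᵀ = 0. ✓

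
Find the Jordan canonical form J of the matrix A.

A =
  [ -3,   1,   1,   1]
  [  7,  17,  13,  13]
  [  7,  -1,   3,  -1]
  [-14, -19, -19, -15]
J_2(-3) ⊕ J_1(4) ⊕ J_1(4)

The characteristic polynomial is
  det(x·I − A) = x^4 - 2*x^3 - 23*x^2 + 24*x + 144 = (x - 4)^2*(x + 3)^2

Eigenvalues and multiplicities (the geometric multiplicity of λ is n − rank(A − λI), which equals the number of Jordan blocks for λ):
  λ = -3: algebraic multiplicity = 2, geometric multiplicity = 1
  λ = 4: algebraic multiplicity = 2, geometric multiplicity = 2

Determining the block sizes for each eigenvalue:
  λ = -3: one block (gm = 1), so the single block has size am = 2 → block sizes [2]
  λ = 4: gm = am = 2, so every block has size 1 → block sizes [1, 1]

Assembling the blocks gives a Jordan form
J =
  [-3,  1, 0, 0]
  [ 0, -3, 0, 0]
  [ 0,  0, 4, 0]
  [ 0,  0, 0, 4]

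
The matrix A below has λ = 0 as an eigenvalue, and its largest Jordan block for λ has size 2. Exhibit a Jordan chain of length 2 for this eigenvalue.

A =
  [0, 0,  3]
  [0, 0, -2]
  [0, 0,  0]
A Jordan chain for λ = 0 of length 2:
v_1 = (3, -2, 0)ᵀ
v_2 = (0, 0, 1)ᵀ

Let N = A − (0)·I. We want v_2 with N^2 v_2 = 0 but N^1 v_2 ≠ 0; then v_{j-1} := N · v_j for j = 2, …, 2.

Pick v_2 = (0, 0, 1)ᵀ.
Then v_1 = N · v_2 = (3, -2, 0)ᵀ.

Sanity check: (A − (0)·I) v_1 = (0, 0, 0)ᵀ = 0. ✓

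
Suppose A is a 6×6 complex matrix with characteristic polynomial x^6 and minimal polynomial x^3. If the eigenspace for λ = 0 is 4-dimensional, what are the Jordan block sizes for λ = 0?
Block sizes for λ = 0: [3, 1, 1, 1]

Step 1 — from the characteristic polynomial, algebraic multiplicity of λ = 0 is 6. From dim ker(A − (0)·I) = 4, there are exactly 4 Jordan blocks for λ = 0.
Step 2 — from the minimal polynomial, the factor (x − 0)^3 tells us the largest block for λ = 0 has size 3.
Step 3 — with total size 6, 4 blocks, and largest block 3, the block sizes (in nonincreasing order) are [3, 1, 1, 1].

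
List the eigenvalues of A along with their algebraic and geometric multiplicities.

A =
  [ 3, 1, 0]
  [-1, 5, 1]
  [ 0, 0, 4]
λ = 4: alg = 3, geom = 1

Step 1 — factor the characteristic polynomial to read off the algebraic multiplicities:
  χ_A(x) = (x - 4)^3

Step 2 — compute geometric multiplicities via the rank-nullity identity g(λ) = n − rank(A − λI):
  rank(A − (4)·I) = 2, so dim ker(A − (4)·I) = n − 2 = 1

Summary:
  λ = 4: algebraic multiplicity = 3, geometric multiplicity = 1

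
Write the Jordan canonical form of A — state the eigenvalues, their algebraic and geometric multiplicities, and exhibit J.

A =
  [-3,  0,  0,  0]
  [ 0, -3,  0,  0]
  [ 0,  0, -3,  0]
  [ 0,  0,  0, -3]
J_1(-3) ⊕ J_1(-3) ⊕ J_1(-3) ⊕ J_1(-3)

The characteristic polynomial is
  det(x·I − A) = x^4 + 12*x^3 + 54*x^2 + 108*x + 81 = (x + 3)^4

Eigenvalues and multiplicities (the geometric multiplicity of λ is n − rank(A − λI), which equals the number of Jordan blocks for λ):
  λ = -3: algebraic multiplicity = 4, geometric multiplicity = 4

Determining the block sizes for each eigenvalue:
  λ = -3: gm = am = 4, so every block has size 1 → block sizes [1, 1, 1, 1]

Assembling the blocks gives a Jordan form
J =
  [-3,  0,  0,  0]
  [ 0, -3,  0,  0]
  [ 0,  0, -3,  0]
  [ 0,  0,  0, -3]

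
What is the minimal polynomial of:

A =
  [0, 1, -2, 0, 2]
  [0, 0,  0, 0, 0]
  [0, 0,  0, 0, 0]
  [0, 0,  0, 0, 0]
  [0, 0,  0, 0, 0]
x^2

The characteristic polynomial is χ_A(x) = x^5, so the eigenvalues are known. The minimal polynomial is
  m_A(x) = Π_λ (x − λ)^{k_λ}
where k_λ is the size of the *largest* Jordan block for λ (equivalently, the smallest k with (A − λI)^k v = 0 for every generalised eigenvector v of λ).

  λ = 0: largest Jordan block has size 2, contributing (x − 0)^2

So m_A(x) = x^2 = x^2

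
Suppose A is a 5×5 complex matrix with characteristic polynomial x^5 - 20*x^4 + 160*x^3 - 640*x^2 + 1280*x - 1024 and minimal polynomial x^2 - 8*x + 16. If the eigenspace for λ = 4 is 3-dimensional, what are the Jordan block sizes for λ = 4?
Block sizes for λ = 4: [2, 2, 1]

Step 1 — from the characteristic polynomial, algebraic multiplicity of λ = 4 is 5. From dim ker(A − (4)·I) = 3, there are exactly 3 Jordan blocks for λ = 4.
Step 2 — from the minimal polynomial, the factor (x − 4)^2 tells us the largest block for λ = 4 has size 2.
Step 3 — with total size 5, 3 blocks, and largest block 2, the block sizes (in nonincreasing order) are [2, 2, 1].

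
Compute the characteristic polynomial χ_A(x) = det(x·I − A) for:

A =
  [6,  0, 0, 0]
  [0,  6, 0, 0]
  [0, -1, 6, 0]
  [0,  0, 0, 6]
x^4 - 24*x^3 + 216*x^2 - 864*x + 1296

Expanding det(x·I − A) (e.g. by cofactor expansion or by noting that A is similar to its Jordan form J, which has the same characteristic polynomial as A) gives
  χ_A(x) = x^4 - 24*x^3 + 216*x^2 - 864*x + 1296
which factors as (x - 6)^4. The eigenvalues (with algebraic multiplicities) are λ = 6 with multiplicity 4.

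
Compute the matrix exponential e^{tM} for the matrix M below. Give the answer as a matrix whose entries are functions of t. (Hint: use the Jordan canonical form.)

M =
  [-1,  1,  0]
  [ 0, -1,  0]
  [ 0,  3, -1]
e^{tM} =
  [exp(-t), t*exp(-t), 0]
  [0, exp(-t), 0]
  [0, 3*t*exp(-t), exp(-t)]

Strategy: write M = P · J · P⁻¹ where J is a Jordan canonical form, so e^{tM} = P · e^{tJ} · P⁻¹, and e^{tJ} can be computed block-by-block.

M has Jordan form
J =
  [-1,  1,  0]
  [ 0, -1,  0]
  [ 0,  0, -1]
(up to reordering of blocks).

Per-block formulas:
  For a 2×2 Jordan block J_2(-1): exp(t · J_2(-1)) = e^(-1t)·(I + t·N), where N is the 2×2 nilpotent shift.
  For a 1×1 block at λ = -1: exp(t · [-1]) = [e^(-1t)].

After assembling e^{tJ} and conjugating by P, we get:

e^{tM} =
  [exp(-t), t*exp(-t), 0]
  [0, exp(-t), 0]
  [0, 3*t*exp(-t), exp(-t)]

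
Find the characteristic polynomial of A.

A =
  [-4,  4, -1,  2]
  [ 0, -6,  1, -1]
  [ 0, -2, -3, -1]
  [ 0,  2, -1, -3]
x^4 + 16*x^3 + 96*x^2 + 256*x + 256

Expanding det(x·I − A) (e.g. by cofactor expansion or by noting that A is similar to its Jordan form J, which has the same characteristic polynomial as A) gives
  χ_A(x) = x^4 + 16*x^3 + 96*x^2 + 256*x + 256
which factors as (x + 4)^4. The eigenvalues (with algebraic multiplicities) are λ = -4 with multiplicity 4.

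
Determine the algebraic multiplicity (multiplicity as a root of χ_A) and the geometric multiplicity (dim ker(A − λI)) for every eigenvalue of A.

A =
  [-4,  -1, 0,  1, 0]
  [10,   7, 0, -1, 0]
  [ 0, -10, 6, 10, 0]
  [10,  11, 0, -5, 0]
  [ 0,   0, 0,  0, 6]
λ = -4: alg = 2, geom = 1; λ = 6: alg = 3, geom = 3

Step 1 — factor the characteristic polynomial to read off the algebraic multiplicities:
  χ_A(x) = (x - 6)^3*(x + 4)^2

Step 2 — compute geometric multiplicities via the rank-nullity identity g(λ) = n − rank(A − λI):
  rank(A − (-4)·I) = 4, so dim ker(A − (-4)·I) = n − 4 = 1
  rank(A − (6)·I) = 2, so dim ker(A − (6)·I) = n − 2 = 3

Summary:
  λ = -4: algebraic multiplicity = 2, geometric multiplicity = 1
  λ = 6: algebraic multiplicity = 3, geometric multiplicity = 3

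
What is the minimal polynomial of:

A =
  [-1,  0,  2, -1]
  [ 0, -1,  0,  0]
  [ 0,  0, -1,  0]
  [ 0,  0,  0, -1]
x^2 + 2*x + 1

The characteristic polynomial is χ_A(x) = (x + 1)^4, so the eigenvalues are known. The minimal polynomial is
  m_A(x) = Π_λ (x − λ)^{k_λ}
where k_λ is the size of the *largest* Jordan block for λ (equivalently, the smallest k with (A − λI)^k v = 0 for every generalised eigenvector v of λ).

  λ = -1: largest Jordan block has size 2, contributing (x + 1)^2

So m_A(x) = (x + 1)^2 = x^2 + 2*x + 1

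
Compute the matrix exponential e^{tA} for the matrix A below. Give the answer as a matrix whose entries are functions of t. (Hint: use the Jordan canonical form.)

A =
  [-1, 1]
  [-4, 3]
e^{tA} =
  [-2*t*exp(t) + exp(t), t*exp(t)]
  [-4*t*exp(t), 2*t*exp(t) + exp(t)]

Strategy: write A = P · J · P⁻¹ where J is a Jordan canonical form, so e^{tA} = P · e^{tJ} · P⁻¹, and e^{tJ} can be computed block-by-block.

A has Jordan form
J =
  [1, 1]
  [0, 1]
(up to reordering of blocks).

Per-block formulas:
  For a 2×2 Jordan block J_2(1): exp(t · J_2(1)) = e^(1t)·(I + t·N), where N is the 2×2 nilpotent shift.

After assembling e^{tJ} and conjugating by P, we get:

e^{tA} =
  [-2*t*exp(t) + exp(t), t*exp(t)]
  [-4*t*exp(t), 2*t*exp(t) + exp(t)]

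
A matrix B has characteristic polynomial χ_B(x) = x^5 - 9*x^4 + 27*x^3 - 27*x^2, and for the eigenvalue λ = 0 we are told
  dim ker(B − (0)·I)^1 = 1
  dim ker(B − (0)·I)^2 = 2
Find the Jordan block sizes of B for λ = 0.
Block sizes for λ = 0: [2]

From the dimensions of kernels of powers, the number of Jordan blocks of size at least j is d_j − d_{j−1} where d_j = dim ker(N^j) (with d_0 = 0). Computing the differences gives [1, 1].
The number of blocks of size exactly k is (#blocks of size ≥ k) − (#blocks of size ≥ k + 1), so the partition is: 1 block(s) of size 2.
In nonincreasing order the block sizes are [2].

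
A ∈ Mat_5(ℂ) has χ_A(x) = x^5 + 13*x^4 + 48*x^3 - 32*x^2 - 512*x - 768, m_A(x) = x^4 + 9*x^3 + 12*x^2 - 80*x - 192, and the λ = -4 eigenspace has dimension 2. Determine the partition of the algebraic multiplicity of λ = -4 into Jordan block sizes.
Block sizes for λ = -4: [3, 1]

Step 1 — from the characteristic polynomial, algebraic multiplicity of λ = -4 is 4. From dim ker(A − (-4)·I) = 2, there are exactly 2 Jordan blocks for λ = -4.
Step 2 — from the minimal polynomial, the factor (x + 4)^3 tells us the largest block for λ = -4 has size 3.
Step 3 — with total size 4, 2 blocks, and largest block 3, the block sizes (in nonincreasing order) are [3, 1].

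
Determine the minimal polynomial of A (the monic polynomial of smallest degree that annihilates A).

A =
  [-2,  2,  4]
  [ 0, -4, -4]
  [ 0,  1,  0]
x^2 + 4*x + 4

The characteristic polynomial is χ_A(x) = (x + 2)^3, so the eigenvalues are known. The minimal polynomial is
  m_A(x) = Π_λ (x − λ)^{k_λ}
where k_λ is the size of the *largest* Jordan block for λ (equivalently, the smallest k with (A − λI)^k v = 0 for every generalised eigenvector v of λ).

  λ = -2: largest Jordan block has size 2, contributing (x + 2)^2

So m_A(x) = (x + 2)^2 = x^2 + 4*x + 4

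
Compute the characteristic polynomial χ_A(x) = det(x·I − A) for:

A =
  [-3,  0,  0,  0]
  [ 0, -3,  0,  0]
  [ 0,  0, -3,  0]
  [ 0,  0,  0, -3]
x^4 + 12*x^3 + 54*x^2 + 108*x + 81

Expanding det(x·I − A) (e.g. by cofactor expansion or by noting that A is similar to its Jordan form J, which has the same characteristic polynomial as A) gives
  χ_A(x) = x^4 + 12*x^3 + 54*x^2 + 108*x + 81
which factors as (x + 3)^4. The eigenvalues (with algebraic multiplicities) are λ = -3 with multiplicity 4.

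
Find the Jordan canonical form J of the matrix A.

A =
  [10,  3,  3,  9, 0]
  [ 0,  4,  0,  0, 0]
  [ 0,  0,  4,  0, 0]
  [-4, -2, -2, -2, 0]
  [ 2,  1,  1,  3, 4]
J_2(4) ⊕ J_1(4) ⊕ J_1(4) ⊕ J_1(4)

The characteristic polynomial is
  det(x·I − A) = x^5 - 20*x^4 + 160*x^3 - 640*x^2 + 1280*x - 1024 = (x - 4)^5

Eigenvalues and multiplicities (the geometric multiplicity of λ is n − rank(A − λI), which equals the number of Jordan blocks for λ):
  λ = 4: algebraic multiplicity = 5, geometric multiplicity = 4

Determining the block sizes for each eigenvalue:
  λ = 4: 4 blocks summing to 5 forces exactly one block of size 2 and the rest size 1 → block sizes [2, 1, 1, 1]

Assembling the blocks gives a Jordan form
J =
  [4, 1, 0, 0, 0]
  [0, 4, 0, 0, 0]
  [0, 0, 4, 0, 0]
  [0, 0, 0, 4, 0]
  [0, 0, 0, 0, 4]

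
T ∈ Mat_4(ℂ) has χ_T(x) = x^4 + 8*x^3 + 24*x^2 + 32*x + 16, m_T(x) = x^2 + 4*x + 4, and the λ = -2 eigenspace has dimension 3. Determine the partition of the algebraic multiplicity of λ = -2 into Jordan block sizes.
Block sizes for λ = -2: [2, 1, 1]

Step 1 — from the characteristic polynomial, algebraic multiplicity of λ = -2 is 4. From dim ker(T − (-2)·I) = 3, there are exactly 3 Jordan blocks for λ = -2.
Step 2 — from the minimal polynomial, the factor (x + 2)^2 tells us the largest block for λ = -2 has size 2.
Step 3 — with total size 4, 3 blocks, and largest block 2, the block sizes (in nonincreasing order) are [2, 1, 1].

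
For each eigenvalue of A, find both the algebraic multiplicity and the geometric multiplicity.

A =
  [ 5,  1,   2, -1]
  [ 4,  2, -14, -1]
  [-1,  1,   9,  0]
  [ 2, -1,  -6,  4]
λ = 5: alg = 4, geom = 2

Step 1 — factor the characteristic polynomial to read off the algebraic multiplicities:
  χ_A(x) = (x - 5)^4

Step 2 — compute geometric multiplicities via the rank-nullity identity g(λ) = n − rank(A − λI):
  rank(A − (5)·I) = 2, so dim ker(A − (5)·I) = n − 2 = 2

Summary:
  λ = 5: algebraic multiplicity = 4, geometric multiplicity = 2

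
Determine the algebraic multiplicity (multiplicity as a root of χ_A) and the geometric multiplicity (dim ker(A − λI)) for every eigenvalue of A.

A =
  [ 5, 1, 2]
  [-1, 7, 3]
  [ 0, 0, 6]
λ = 6: alg = 3, geom = 1

Step 1 — factor the characteristic polynomial to read off the algebraic multiplicities:
  χ_A(x) = (x - 6)^3

Step 2 — compute geometric multiplicities via the rank-nullity identity g(λ) = n − rank(A − λI):
  rank(A − (6)·I) = 2, so dim ker(A − (6)·I) = n − 2 = 1

Summary:
  λ = 6: algebraic multiplicity = 3, geometric multiplicity = 1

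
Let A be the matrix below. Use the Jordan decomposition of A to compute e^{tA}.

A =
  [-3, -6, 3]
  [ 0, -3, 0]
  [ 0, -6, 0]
e^{tA} =
  [exp(-3*t), -2 + 2*exp(-3*t), 1 - exp(-3*t)]
  [0, exp(-3*t), 0]
  [0, -2 + 2*exp(-3*t), 1]

Strategy: write A = P · J · P⁻¹ where J is a Jordan canonical form, so e^{tA} = P · e^{tJ} · P⁻¹, and e^{tJ} can be computed block-by-block.

A has Jordan form
J =
  [-3,  0, 0]
  [ 0, -3, 0]
  [ 0,  0, 0]
(up to reordering of blocks).

Per-block formulas:
  For a 1×1 block at λ = 0: exp(t · [0]) = [e^(0t)].
  For a 1×1 block at λ = -3: exp(t · [-3]) = [e^(-3t)].

After assembling e^{tJ} and conjugating by P, we get:

e^{tA} =
  [exp(-3*t), -2 + 2*exp(-3*t), 1 - exp(-3*t)]
  [0, exp(-3*t), 0]
  [0, -2 + 2*exp(-3*t), 1]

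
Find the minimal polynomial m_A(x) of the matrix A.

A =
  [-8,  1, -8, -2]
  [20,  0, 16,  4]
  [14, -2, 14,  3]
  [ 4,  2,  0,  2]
x^2 - 4*x + 4

The characteristic polynomial is χ_A(x) = (x - 2)^4, so the eigenvalues are known. The minimal polynomial is
  m_A(x) = Π_λ (x − λ)^{k_λ}
where k_λ is the size of the *largest* Jordan block for λ (equivalently, the smallest k with (A − λI)^k v = 0 for every generalised eigenvector v of λ).

  λ = 2: largest Jordan block has size 2, contributing (x − 2)^2

So m_A(x) = (x - 2)^2 = x^2 - 4*x + 4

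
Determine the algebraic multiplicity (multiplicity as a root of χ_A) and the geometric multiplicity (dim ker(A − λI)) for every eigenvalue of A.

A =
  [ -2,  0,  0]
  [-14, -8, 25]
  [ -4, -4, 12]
λ = -2: alg = 1, geom = 1; λ = 2: alg = 2, geom = 1

Step 1 — factor the characteristic polynomial to read off the algebraic multiplicities:
  χ_A(x) = (x - 2)^2*(x + 2)

Step 2 — compute geometric multiplicities via the rank-nullity identity g(λ) = n − rank(A − λI):
  rank(A − (-2)·I) = 2, so dim ker(A − (-2)·I) = n − 2 = 1
  rank(A − (2)·I) = 2, so dim ker(A − (2)·I) = n − 2 = 1

Summary:
  λ = -2: algebraic multiplicity = 1, geometric multiplicity = 1
  λ = 2: algebraic multiplicity = 2, geometric multiplicity = 1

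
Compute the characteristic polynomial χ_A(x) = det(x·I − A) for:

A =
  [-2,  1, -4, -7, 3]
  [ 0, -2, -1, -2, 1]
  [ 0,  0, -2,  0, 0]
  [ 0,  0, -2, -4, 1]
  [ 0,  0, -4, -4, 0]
x^5 + 10*x^4 + 40*x^3 + 80*x^2 + 80*x + 32

Expanding det(x·I − A) (e.g. by cofactor expansion or by noting that A is similar to its Jordan form J, which has the same characteristic polynomial as A) gives
  χ_A(x) = x^5 + 10*x^4 + 40*x^3 + 80*x^2 + 80*x + 32
which factors as (x + 2)^5. The eigenvalues (with algebraic multiplicities) are λ = -2 with multiplicity 5.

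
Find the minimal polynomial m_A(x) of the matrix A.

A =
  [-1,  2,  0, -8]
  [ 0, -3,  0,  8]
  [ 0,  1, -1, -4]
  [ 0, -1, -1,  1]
x^3 + 3*x^2 + 3*x + 1

The characteristic polynomial is χ_A(x) = (x + 1)^4, so the eigenvalues are known. The minimal polynomial is
  m_A(x) = Π_λ (x − λ)^{k_λ}
where k_λ is the size of the *largest* Jordan block for λ (equivalently, the smallest k with (A − λI)^k v = 0 for every generalised eigenvector v of λ).

  λ = -1: largest Jordan block has size 3, contributing (x + 1)^3

So m_A(x) = (x + 1)^3 = x^3 + 3*x^2 + 3*x + 1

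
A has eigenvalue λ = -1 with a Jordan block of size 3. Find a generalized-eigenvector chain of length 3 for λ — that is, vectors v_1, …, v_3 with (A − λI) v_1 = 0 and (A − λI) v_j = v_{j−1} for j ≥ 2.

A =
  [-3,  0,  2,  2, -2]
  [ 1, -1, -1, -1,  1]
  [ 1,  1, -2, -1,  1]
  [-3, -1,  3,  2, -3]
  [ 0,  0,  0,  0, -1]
A Jordan chain for λ = -1 of length 3:
v_1 = (0, 0, 1, -1, 0)ᵀ
v_2 = (-2, 1, 1, -3, 0)ᵀ
v_3 = (1, 0, 0, 0, 0)ᵀ

Let N = A − (-1)·I. We want v_3 with N^3 v_3 = 0 but N^2 v_3 ≠ 0; then v_{j-1} := N · v_j for j = 3, …, 2.

Pick v_3 = (1, 0, 0, 0, 0)ᵀ.
Then v_2 = N · v_3 = (-2, 1, 1, -3, 0)ᵀ.
Then v_1 = N · v_2 = (0, 0, 1, -1, 0)ᵀ.

Sanity check: (A − (-1)·I) v_1 = (0, 0, 0, 0, 0)ᵀ = 0. ✓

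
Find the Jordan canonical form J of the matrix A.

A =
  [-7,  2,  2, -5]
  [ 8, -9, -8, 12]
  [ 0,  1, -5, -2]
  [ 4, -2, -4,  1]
J_2(-5) ⊕ J_2(-5)

The characteristic polynomial is
  det(x·I − A) = x^4 + 20*x^3 + 150*x^2 + 500*x + 625 = (x + 5)^4

Eigenvalues and multiplicities (the geometric multiplicity of λ is n − rank(A − λI), which equals the number of Jordan blocks for λ):
  λ = -5: algebraic multiplicity = 4, geometric multiplicity = 2

Determining the block sizes for each eigenvalue:
  λ = -5: with am = 4 and gm = 2, the partition is not yet determined (e.g. several partitions of 4 into 2 parts exist). Let N = A − (-5)·I. Computing rank(N^1) = 2, rank(N^2) = 0; the number of blocks of size ≥ j is rank(N^{j−1}) − rank(N^j), giving [2, 2]. So we have 2 block(s) of size 2 → block sizes [2, 2]

Assembling the blocks gives a Jordan form
J =
  [-5,  1,  0,  0]
  [ 0, -5,  0,  0]
  [ 0,  0, -5,  1]
  [ 0,  0,  0, -5]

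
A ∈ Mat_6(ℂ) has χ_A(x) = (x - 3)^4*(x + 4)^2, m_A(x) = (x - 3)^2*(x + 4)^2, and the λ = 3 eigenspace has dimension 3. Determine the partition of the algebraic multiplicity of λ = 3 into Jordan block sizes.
Block sizes for λ = 3: [2, 1, 1]

Step 1 — from the characteristic polynomial, algebraic multiplicity of λ = 3 is 4. From dim ker(A − (3)·I) = 3, there are exactly 3 Jordan blocks for λ = 3.
Step 2 — from the minimal polynomial, the factor (x − 3)^2 tells us the largest block for λ = 3 has size 2.
Step 3 — with total size 4, 3 blocks, and largest block 2, the block sizes (in nonincreasing order) are [2, 1, 1].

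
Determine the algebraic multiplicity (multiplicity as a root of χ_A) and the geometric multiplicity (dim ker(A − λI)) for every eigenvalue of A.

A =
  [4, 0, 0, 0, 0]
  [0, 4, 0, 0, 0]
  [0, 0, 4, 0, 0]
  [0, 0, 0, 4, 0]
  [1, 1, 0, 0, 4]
λ = 4: alg = 5, geom = 4

Step 1 — factor the characteristic polynomial to read off the algebraic multiplicities:
  χ_A(x) = (x - 4)^5

Step 2 — compute geometric multiplicities via the rank-nullity identity g(λ) = n − rank(A − λI):
  rank(A − (4)·I) = 1, so dim ker(A − (4)·I) = n − 1 = 4

Summary:
  λ = 4: algebraic multiplicity = 5, geometric multiplicity = 4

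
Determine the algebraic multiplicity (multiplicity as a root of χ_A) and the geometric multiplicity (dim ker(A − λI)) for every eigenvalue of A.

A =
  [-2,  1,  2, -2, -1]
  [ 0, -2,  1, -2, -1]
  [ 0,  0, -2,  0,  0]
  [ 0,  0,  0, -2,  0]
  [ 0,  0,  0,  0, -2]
λ = -2: alg = 5, geom = 3

Step 1 — factor the characteristic polynomial to read off the algebraic multiplicities:
  χ_A(x) = (x + 2)^5

Step 2 — compute geometric multiplicities via the rank-nullity identity g(λ) = n − rank(A − λI):
  rank(A − (-2)·I) = 2, so dim ker(A − (-2)·I) = n − 2 = 3

Summary:
  λ = -2: algebraic multiplicity = 5, geometric multiplicity = 3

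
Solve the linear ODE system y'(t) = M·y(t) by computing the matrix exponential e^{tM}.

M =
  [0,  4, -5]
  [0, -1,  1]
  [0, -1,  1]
e^{tM} =
  [1, t^2/2 + 4*t, -t^2/2 - 5*t]
  [0, 1 - t, t]
  [0, -t, t + 1]

Strategy: write M = P · J · P⁻¹ where J is a Jordan canonical form, so e^{tM} = P · e^{tJ} · P⁻¹, and e^{tJ} can be computed block-by-block.

M has Jordan form
J =
  [0, 1, 0]
  [0, 0, 1]
  [0, 0, 0]
(up to reordering of blocks).

Per-block formulas:
  For a 3×3 Jordan block J_3(0): exp(t · J_3(0)) = e^(0t)·(I + t·N + (t^2/2)·N^2), where N is the 3×3 nilpotent shift.

After assembling e^{tJ} and conjugating by P, we get:

e^{tM} =
  [1, t^2/2 + 4*t, -t^2/2 - 5*t]
  [0, 1 - t, t]
  [0, -t, t + 1]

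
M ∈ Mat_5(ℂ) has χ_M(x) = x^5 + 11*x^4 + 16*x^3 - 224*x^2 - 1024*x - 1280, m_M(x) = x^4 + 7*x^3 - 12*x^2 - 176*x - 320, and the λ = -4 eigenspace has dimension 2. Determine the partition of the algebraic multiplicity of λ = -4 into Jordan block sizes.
Block sizes for λ = -4: [3, 1]

Step 1 — from the characteristic polynomial, algebraic multiplicity of λ = -4 is 4. From dim ker(M − (-4)·I) = 2, there are exactly 2 Jordan blocks for λ = -4.
Step 2 — from the minimal polynomial, the factor (x + 4)^3 tells us the largest block for λ = -4 has size 3.
Step 3 — with total size 4, 2 blocks, and largest block 3, the block sizes (in nonincreasing order) are [3, 1].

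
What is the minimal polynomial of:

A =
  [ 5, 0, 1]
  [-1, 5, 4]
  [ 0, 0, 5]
x^3 - 15*x^2 + 75*x - 125

The characteristic polynomial is χ_A(x) = (x - 5)^3, so the eigenvalues are known. The minimal polynomial is
  m_A(x) = Π_λ (x − λ)^{k_λ}
where k_λ is the size of the *largest* Jordan block for λ (equivalently, the smallest k with (A − λI)^k v = 0 for every generalised eigenvector v of λ).

  λ = 5: largest Jordan block has size 3, contributing (x − 5)^3

So m_A(x) = (x - 5)^3 = x^3 - 15*x^2 + 75*x - 125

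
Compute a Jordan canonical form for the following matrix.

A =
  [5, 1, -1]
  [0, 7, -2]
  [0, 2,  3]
J_2(5) ⊕ J_1(5)

The characteristic polynomial is
  det(x·I − A) = x^3 - 15*x^2 + 75*x - 125 = (x - 5)^3

Eigenvalues and multiplicities (the geometric multiplicity of λ is n − rank(A − λI), which equals the number of Jordan blocks for λ):
  λ = 5: algebraic multiplicity = 3, geometric multiplicity = 2

Determining the block sizes for each eigenvalue:
  λ = 5: 2 blocks summing to 3 forces exactly one block of size 2 and the rest size 1 → block sizes [2, 1]

Assembling the blocks gives a Jordan form
J =
  [5, 1, 0]
  [0, 5, 0]
  [0, 0, 5]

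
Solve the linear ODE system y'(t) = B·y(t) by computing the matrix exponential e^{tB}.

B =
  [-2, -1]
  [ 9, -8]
e^{tB} =
  [3*t*exp(-5*t) + exp(-5*t), -t*exp(-5*t)]
  [9*t*exp(-5*t), -3*t*exp(-5*t) + exp(-5*t)]

Strategy: write B = P · J · P⁻¹ where J is a Jordan canonical form, so e^{tB} = P · e^{tJ} · P⁻¹, and e^{tJ} can be computed block-by-block.

B has Jordan form
J =
  [-5,  1]
  [ 0, -5]
(up to reordering of blocks).

Per-block formulas:
  For a 2×2 Jordan block J_2(-5): exp(t · J_2(-5)) = e^(-5t)·(I + t·N), where N is the 2×2 nilpotent shift.

After assembling e^{tJ} and conjugating by P, we get:

e^{tB} =
  [3*t*exp(-5*t) + exp(-5*t), -t*exp(-5*t)]
  [9*t*exp(-5*t), -3*t*exp(-5*t) + exp(-5*t)]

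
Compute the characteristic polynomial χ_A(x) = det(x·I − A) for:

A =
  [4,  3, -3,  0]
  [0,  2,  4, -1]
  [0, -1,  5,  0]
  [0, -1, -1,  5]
x^4 - 16*x^3 + 96*x^2 - 256*x + 256

Expanding det(x·I − A) (e.g. by cofactor expansion or by noting that A is similar to its Jordan form J, which has the same characteristic polynomial as A) gives
  χ_A(x) = x^4 - 16*x^3 + 96*x^2 - 256*x + 256
which factors as (x - 4)^4. The eigenvalues (with algebraic multiplicities) are λ = 4 with multiplicity 4.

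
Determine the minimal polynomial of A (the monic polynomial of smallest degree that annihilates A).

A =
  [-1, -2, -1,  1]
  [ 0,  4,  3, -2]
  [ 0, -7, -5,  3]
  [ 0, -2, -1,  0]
x^3 + x^2

The characteristic polynomial is χ_A(x) = x^2*(x + 1)^2, so the eigenvalues are known. The minimal polynomial is
  m_A(x) = Π_λ (x − λ)^{k_λ}
where k_λ is the size of the *largest* Jordan block for λ (equivalently, the smallest k with (A − λI)^k v = 0 for every generalised eigenvector v of λ).

  λ = -1: largest Jordan block has size 1, contributing (x + 1)
  λ = 0: largest Jordan block has size 2, contributing (x − 0)^2

So m_A(x) = x^2*(x + 1) = x^3 + x^2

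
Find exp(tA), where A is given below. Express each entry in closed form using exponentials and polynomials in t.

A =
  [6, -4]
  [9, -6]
e^{tA} =
  [6*t + 1, -4*t]
  [9*t, 1 - 6*t]

Strategy: write A = P · J · P⁻¹ where J is a Jordan canonical form, so e^{tA} = P · e^{tJ} · P⁻¹, and e^{tJ} can be computed block-by-block.

A has Jordan form
J =
  [0, 1]
  [0, 0]
(up to reordering of blocks).

Per-block formulas:
  For a 2×2 Jordan block J_2(0): exp(t · J_2(0)) = e^(0t)·(I + t·N), where N is the 2×2 nilpotent shift.

After assembling e^{tJ} and conjugating by P, we get:

e^{tA} =
  [6*t + 1, -4*t]
  [9*t, 1 - 6*t]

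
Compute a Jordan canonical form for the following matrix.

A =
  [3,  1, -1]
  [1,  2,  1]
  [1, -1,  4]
J_3(3)

The characteristic polynomial is
  det(x·I − A) = x^3 - 9*x^2 + 27*x - 27 = (x - 3)^3

Eigenvalues and multiplicities (the geometric multiplicity of λ is n − rank(A − λI), which equals the number of Jordan blocks for λ):
  λ = 3: algebraic multiplicity = 3, geometric multiplicity = 1

Determining the block sizes for each eigenvalue:
  λ = 3: one block (gm = 1), so the single block has size am = 3 → block sizes [3]

Assembling the blocks gives a Jordan form
J =
  [3, 1, 0]
  [0, 3, 1]
  [0, 0, 3]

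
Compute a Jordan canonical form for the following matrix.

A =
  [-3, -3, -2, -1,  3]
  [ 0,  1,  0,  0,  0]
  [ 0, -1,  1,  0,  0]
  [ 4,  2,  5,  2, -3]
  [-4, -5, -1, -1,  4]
J_3(1) ⊕ J_2(1)

The characteristic polynomial is
  det(x·I − A) = x^5 - 5*x^4 + 10*x^3 - 10*x^2 + 5*x - 1 = (x - 1)^5

Eigenvalues and multiplicities (the geometric multiplicity of λ is n − rank(A − λI), which equals the number of Jordan blocks for λ):
  λ = 1: algebraic multiplicity = 5, geometric multiplicity = 2

Determining the block sizes for each eigenvalue:
  λ = 1: with am = 5 and gm = 2, the partition is not yet determined (e.g. several partitions of 5 into 2 parts exist). Let N = A − (1)·I. Computing rank(N^1) = 3, rank(N^2) = 1, rank(N^3) = 0; the number of blocks of size ≥ j is rank(N^{j−1}) − rank(N^j), giving [2, 2, 1]. So we have 1 block(s) of size 3, 1 block(s) of size 2 → block sizes [3, 2]

Assembling the blocks gives a Jordan form
J =
  [1, 1, 0, 0, 0]
  [0, 1, 1, 0, 0]
  [0, 0, 1, 0, 0]
  [0, 0, 0, 1, 1]
  [0, 0, 0, 0, 1]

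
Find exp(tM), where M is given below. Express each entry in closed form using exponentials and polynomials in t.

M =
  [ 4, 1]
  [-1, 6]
e^{tM} =
  [-t*exp(5*t) + exp(5*t), t*exp(5*t)]
  [-t*exp(5*t), t*exp(5*t) + exp(5*t)]

Strategy: write M = P · J · P⁻¹ where J is a Jordan canonical form, so e^{tM} = P · e^{tJ} · P⁻¹, and e^{tJ} can be computed block-by-block.

M has Jordan form
J =
  [5, 1]
  [0, 5]
(up to reordering of blocks).

Per-block formulas:
  For a 2×2 Jordan block J_2(5): exp(t · J_2(5)) = e^(5t)·(I + t·N), where N is the 2×2 nilpotent shift.

After assembling e^{tJ} and conjugating by P, we get:

e^{tM} =
  [-t*exp(5*t) + exp(5*t), t*exp(5*t)]
  [-t*exp(5*t), t*exp(5*t) + exp(5*t)]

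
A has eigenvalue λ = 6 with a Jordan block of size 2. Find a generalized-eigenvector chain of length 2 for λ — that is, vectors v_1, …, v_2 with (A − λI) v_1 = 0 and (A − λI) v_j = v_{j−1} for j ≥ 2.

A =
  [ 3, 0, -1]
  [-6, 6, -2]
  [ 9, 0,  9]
A Jordan chain for λ = 6 of length 2:
v_1 = (-3, -6, 9)ᵀ
v_2 = (1, 0, 0)ᵀ

Let N = A − (6)·I. We want v_2 with N^2 v_2 = 0 but N^1 v_2 ≠ 0; then v_{j-1} := N · v_j for j = 2, …, 2.

Pick v_2 = (1, 0, 0)ᵀ.
Then v_1 = N · v_2 = (-3, -6, 9)ᵀ.

Sanity check: (A − (6)·I) v_1 = (0, 0, 0)ᵀ = 0. ✓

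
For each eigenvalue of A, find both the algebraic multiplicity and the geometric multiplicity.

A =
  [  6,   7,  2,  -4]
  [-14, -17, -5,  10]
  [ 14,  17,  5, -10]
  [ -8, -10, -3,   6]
λ = 0: alg = 4, geom = 2

Step 1 — factor the characteristic polynomial to read off the algebraic multiplicities:
  χ_A(x) = x^4

Step 2 — compute geometric multiplicities via the rank-nullity identity g(λ) = n − rank(A − λI):
  rank(A − (0)·I) = 2, so dim ker(A − (0)·I) = n − 2 = 2

Summary:
  λ = 0: algebraic multiplicity = 4, geometric multiplicity = 2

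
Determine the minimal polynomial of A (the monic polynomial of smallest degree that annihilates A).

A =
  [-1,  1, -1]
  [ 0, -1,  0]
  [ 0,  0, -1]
x^2 + 2*x + 1

The characteristic polynomial is χ_A(x) = (x + 1)^3, so the eigenvalues are known. The minimal polynomial is
  m_A(x) = Π_λ (x − λ)^{k_λ}
where k_λ is the size of the *largest* Jordan block for λ (equivalently, the smallest k with (A − λI)^k v = 0 for every generalised eigenvector v of λ).

  λ = -1: largest Jordan block has size 2, contributing (x + 1)^2

So m_A(x) = (x + 1)^2 = x^2 + 2*x + 1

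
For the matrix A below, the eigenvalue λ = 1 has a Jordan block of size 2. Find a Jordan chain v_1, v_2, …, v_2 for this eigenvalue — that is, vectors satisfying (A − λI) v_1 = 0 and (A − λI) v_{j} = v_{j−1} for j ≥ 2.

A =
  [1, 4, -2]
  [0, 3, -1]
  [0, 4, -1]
A Jordan chain for λ = 1 of length 2:
v_1 = (4, 2, 4)ᵀ
v_2 = (0, 1, 0)ᵀ

Let N = A − (1)·I. We want v_2 with N^2 v_2 = 0 but N^1 v_2 ≠ 0; then v_{j-1} := N · v_j for j = 2, …, 2.

Pick v_2 = (0, 1, 0)ᵀ.
Then v_1 = N · v_2 = (4, 2, 4)ᵀ.

Sanity check: (A − (1)·I) v_1 = (0, 0, 0)ᵀ = 0. ✓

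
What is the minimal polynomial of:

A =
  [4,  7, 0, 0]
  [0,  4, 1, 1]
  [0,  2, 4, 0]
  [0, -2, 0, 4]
x^3 - 12*x^2 + 48*x - 64

The characteristic polynomial is χ_A(x) = (x - 4)^4, so the eigenvalues are known. The minimal polynomial is
  m_A(x) = Π_λ (x − λ)^{k_λ}
where k_λ is the size of the *largest* Jordan block for λ (equivalently, the smallest k with (A − λI)^k v = 0 for every generalised eigenvector v of λ).

  λ = 4: largest Jordan block has size 3, contributing (x − 4)^3

So m_A(x) = (x - 4)^3 = x^3 - 12*x^2 + 48*x - 64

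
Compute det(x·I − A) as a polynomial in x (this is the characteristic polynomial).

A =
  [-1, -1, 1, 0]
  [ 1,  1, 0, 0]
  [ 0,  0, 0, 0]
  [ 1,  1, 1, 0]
x^4

Expanding det(x·I − A) (e.g. by cofactor expansion or by noting that A is similar to its Jordan form J, which has the same characteristic polynomial as A) gives
  χ_A(x) = x^4
which factors as x^4. The eigenvalues (with algebraic multiplicities) are λ = 0 with multiplicity 4.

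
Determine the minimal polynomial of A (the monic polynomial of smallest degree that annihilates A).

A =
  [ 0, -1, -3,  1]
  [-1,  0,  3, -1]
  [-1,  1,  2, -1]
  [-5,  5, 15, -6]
x^2 + 2*x + 1

The characteristic polynomial is χ_A(x) = (x + 1)^4, so the eigenvalues are known. The minimal polynomial is
  m_A(x) = Π_λ (x − λ)^{k_λ}
where k_λ is the size of the *largest* Jordan block for λ (equivalently, the smallest k with (A − λI)^k v = 0 for every generalised eigenvector v of λ).

  λ = -1: largest Jordan block has size 2, contributing (x + 1)^2

So m_A(x) = (x + 1)^2 = x^2 + 2*x + 1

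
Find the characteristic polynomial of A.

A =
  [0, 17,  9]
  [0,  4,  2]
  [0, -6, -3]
x^3 - x^2

Expanding det(x·I − A) (e.g. by cofactor expansion or by noting that A is similar to its Jordan form J, which has the same characteristic polynomial as A) gives
  χ_A(x) = x^3 - x^2
which factors as x^2*(x - 1). The eigenvalues (with algebraic multiplicities) are λ = 0 with multiplicity 2, λ = 1 with multiplicity 1.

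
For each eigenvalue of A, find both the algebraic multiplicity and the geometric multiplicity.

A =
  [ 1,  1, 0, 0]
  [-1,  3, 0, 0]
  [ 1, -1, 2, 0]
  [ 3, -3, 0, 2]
λ = 2: alg = 4, geom = 3

Step 1 — factor the characteristic polynomial to read off the algebraic multiplicities:
  χ_A(x) = (x - 2)^4

Step 2 — compute geometric multiplicities via the rank-nullity identity g(λ) = n − rank(A − λI):
  rank(A − (2)·I) = 1, so dim ker(A − (2)·I) = n − 1 = 3

Summary:
  λ = 2: algebraic multiplicity = 4, geometric multiplicity = 3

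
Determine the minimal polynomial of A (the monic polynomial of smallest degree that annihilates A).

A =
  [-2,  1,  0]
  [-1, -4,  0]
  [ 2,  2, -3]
x^2 + 6*x + 9

The characteristic polynomial is χ_A(x) = (x + 3)^3, so the eigenvalues are known. The minimal polynomial is
  m_A(x) = Π_λ (x − λ)^{k_λ}
where k_λ is the size of the *largest* Jordan block for λ (equivalently, the smallest k with (A − λI)^k v = 0 for every generalised eigenvector v of λ).

  λ = -3: largest Jordan block has size 2, contributing (x + 3)^2

So m_A(x) = (x + 3)^2 = x^2 + 6*x + 9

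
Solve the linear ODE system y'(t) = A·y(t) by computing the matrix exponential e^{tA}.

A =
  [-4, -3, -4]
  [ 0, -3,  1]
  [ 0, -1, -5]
e^{tA} =
  [exp(-4*t), t^2*exp(-4*t)/2 - 3*t*exp(-4*t), t^2*exp(-4*t)/2 - 4*t*exp(-4*t)]
  [0, t*exp(-4*t) + exp(-4*t), t*exp(-4*t)]
  [0, -t*exp(-4*t), -t*exp(-4*t) + exp(-4*t)]

Strategy: write A = P · J · P⁻¹ where J is a Jordan canonical form, so e^{tA} = P · e^{tJ} · P⁻¹, and e^{tJ} can be computed block-by-block.

A has Jordan form
J =
  [-4,  1,  0]
  [ 0, -4,  1]
  [ 0,  0, -4]
(up to reordering of blocks).

Per-block formulas:
  For a 3×3 Jordan block J_3(-4): exp(t · J_3(-4)) = e^(-4t)·(I + t·N + (t^2/2)·N^2), where N is the 3×3 nilpotent shift.

After assembling e^{tJ} and conjugating by P, we get:

e^{tA} =
  [exp(-4*t), t^2*exp(-4*t)/2 - 3*t*exp(-4*t), t^2*exp(-4*t)/2 - 4*t*exp(-4*t)]
  [0, t*exp(-4*t) + exp(-4*t), t*exp(-4*t)]
  [0, -t*exp(-4*t), -t*exp(-4*t) + exp(-4*t)]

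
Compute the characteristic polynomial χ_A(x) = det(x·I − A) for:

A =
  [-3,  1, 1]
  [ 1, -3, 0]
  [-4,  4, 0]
x^3 + 6*x^2 + 12*x + 8

Expanding det(x·I − A) (e.g. by cofactor expansion or by noting that A is similar to its Jordan form J, which has the same characteristic polynomial as A) gives
  χ_A(x) = x^3 + 6*x^2 + 12*x + 8
which factors as (x + 2)^3. The eigenvalues (with algebraic multiplicities) are λ = -2 with multiplicity 3.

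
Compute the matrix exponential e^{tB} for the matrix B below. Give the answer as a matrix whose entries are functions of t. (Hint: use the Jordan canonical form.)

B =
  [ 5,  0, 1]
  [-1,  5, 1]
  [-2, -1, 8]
e^{tB} =
  [-t^2*exp(6*t)/2 - t*exp(6*t) + exp(6*t), -t^2*exp(6*t)/2, t^2*exp(6*t)/2 + t*exp(6*t)]
  [-t*exp(6*t), -t*exp(6*t) + exp(6*t), t*exp(6*t)]
  [-t^2*exp(6*t)/2 - 2*t*exp(6*t), -t^2*exp(6*t)/2 - t*exp(6*t), t^2*exp(6*t)/2 + 2*t*exp(6*t) + exp(6*t)]

Strategy: write B = P · J · P⁻¹ where J is a Jordan canonical form, so e^{tB} = P · e^{tJ} · P⁻¹, and e^{tJ} can be computed block-by-block.

B has Jordan form
J =
  [6, 1, 0]
  [0, 6, 1]
  [0, 0, 6]
(up to reordering of blocks).

Per-block formulas:
  For a 3×3 Jordan block J_3(6): exp(t · J_3(6)) = e^(6t)·(I + t·N + (t^2/2)·N^2), where N is the 3×3 nilpotent shift.

After assembling e^{tJ} and conjugating by P, we get:

e^{tB} =
  [-t^2*exp(6*t)/2 - t*exp(6*t) + exp(6*t), -t^2*exp(6*t)/2, t^2*exp(6*t)/2 + t*exp(6*t)]
  [-t*exp(6*t), -t*exp(6*t) + exp(6*t), t*exp(6*t)]
  [-t^2*exp(6*t)/2 - 2*t*exp(6*t), -t^2*exp(6*t)/2 - t*exp(6*t), t^2*exp(6*t)/2 + 2*t*exp(6*t) + exp(6*t)]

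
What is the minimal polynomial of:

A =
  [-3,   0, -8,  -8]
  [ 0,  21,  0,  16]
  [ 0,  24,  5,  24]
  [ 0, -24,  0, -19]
x^2 - 2*x - 15

The characteristic polynomial is χ_A(x) = (x - 5)^2*(x + 3)^2, so the eigenvalues are known. The minimal polynomial is
  m_A(x) = Π_λ (x − λ)^{k_λ}
where k_λ is the size of the *largest* Jordan block for λ (equivalently, the smallest k with (A − λI)^k v = 0 for every generalised eigenvector v of λ).

  λ = -3: largest Jordan block has size 1, contributing (x + 3)
  λ = 5: largest Jordan block has size 1, contributing (x − 5)

So m_A(x) = (x - 5)*(x + 3) = x^2 - 2*x - 15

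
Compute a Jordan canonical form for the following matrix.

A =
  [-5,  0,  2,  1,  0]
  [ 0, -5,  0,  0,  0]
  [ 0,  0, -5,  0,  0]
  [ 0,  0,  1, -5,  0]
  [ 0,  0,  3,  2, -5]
J_3(-5) ⊕ J_1(-5) ⊕ J_1(-5)

The characteristic polynomial is
  det(x·I − A) = x^5 + 25*x^4 + 250*x^3 + 1250*x^2 + 3125*x + 3125 = (x + 5)^5

Eigenvalues and multiplicities (the geometric multiplicity of λ is n − rank(A − λI), which equals the number of Jordan blocks for λ):
  λ = -5: algebraic multiplicity = 5, geometric multiplicity = 3

Determining the block sizes for each eigenvalue:
  λ = -5: with am = 5 and gm = 3, the partition is not yet determined (e.g. several partitions of 5 into 3 parts exist). Let N = A − (-5)·I. Computing rank(N^1) = 2, rank(N^2) = 1, rank(N^3) = 0; the number of blocks of size ≥ j is rank(N^{j−1}) − rank(N^j), giving [3, 1, 1]. So we have 1 block(s) of size 3, 2 block(s) of size 1 → block sizes [3, 1, 1]

Assembling the blocks gives a Jordan form
J =
  [-5,  1,  0,  0,  0]
  [ 0, -5,  1,  0,  0]
  [ 0,  0, -5,  0,  0]
  [ 0,  0,  0, -5,  0]
  [ 0,  0,  0,  0, -5]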